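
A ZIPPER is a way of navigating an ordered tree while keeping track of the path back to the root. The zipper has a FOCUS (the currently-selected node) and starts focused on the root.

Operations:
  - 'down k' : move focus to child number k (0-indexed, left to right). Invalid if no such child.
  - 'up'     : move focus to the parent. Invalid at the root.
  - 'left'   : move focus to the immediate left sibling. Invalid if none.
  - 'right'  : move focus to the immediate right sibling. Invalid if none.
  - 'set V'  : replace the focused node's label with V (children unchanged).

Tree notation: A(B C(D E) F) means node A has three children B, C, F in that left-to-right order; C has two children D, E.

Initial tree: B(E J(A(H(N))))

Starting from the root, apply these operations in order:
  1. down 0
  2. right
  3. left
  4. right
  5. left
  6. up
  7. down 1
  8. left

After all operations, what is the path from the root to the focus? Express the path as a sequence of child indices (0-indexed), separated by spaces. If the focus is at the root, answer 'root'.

Step 1 (down 0): focus=E path=0 depth=1 children=[] left=[] right=['J'] parent=B
Step 2 (right): focus=J path=1 depth=1 children=['A'] left=['E'] right=[] parent=B
Step 3 (left): focus=E path=0 depth=1 children=[] left=[] right=['J'] parent=B
Step 4 (right): focus=J path=1 depth=1 children=['A'] left=['E'] right=[] parent=B
Step 5 (left): focus=E path=0 depth=1 children=[] left=[] right=['J'] parent=B
Step 6 (up): focus=B path=root depth=0 children=['E', 'J'] (at root)
Step 7 (down 1): focus=J path=1 depth=1 children=['A'] left=['E'] right=[] parent=B
Step 8 (left): focus=E path=0 depth=1 children=[] left=[] right=['J'] parent=B

Answer: 0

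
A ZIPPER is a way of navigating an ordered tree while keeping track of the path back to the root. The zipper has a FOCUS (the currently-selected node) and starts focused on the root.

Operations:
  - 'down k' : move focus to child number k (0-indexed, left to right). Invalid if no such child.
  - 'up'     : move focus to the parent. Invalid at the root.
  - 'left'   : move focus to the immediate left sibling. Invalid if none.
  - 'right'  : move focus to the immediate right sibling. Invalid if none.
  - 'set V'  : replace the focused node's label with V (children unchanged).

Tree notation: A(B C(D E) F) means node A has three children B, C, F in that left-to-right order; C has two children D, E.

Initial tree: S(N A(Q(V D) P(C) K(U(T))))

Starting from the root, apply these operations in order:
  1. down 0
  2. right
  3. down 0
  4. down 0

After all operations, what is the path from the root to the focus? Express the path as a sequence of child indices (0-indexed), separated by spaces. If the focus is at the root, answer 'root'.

Step 1 (down 0): focus=N path=0 depth=1 children=[] left=[] right=['A'] parent=S
Step 2 (right): focus=A path=1 depth=1 children=['Q', 'P', 'K'] left=['N'] right=[] parent=S
Step 3 (down 0): focus=Q path=1/0 depth=2 children=['V', 'D'] left=[] right=['P', 'K'] parent=A
Step 4 (down 0): focus=V path=1/0/0 depth=3 children=[] left=[] right=['D'] parent=Q

Answer: 1 0 0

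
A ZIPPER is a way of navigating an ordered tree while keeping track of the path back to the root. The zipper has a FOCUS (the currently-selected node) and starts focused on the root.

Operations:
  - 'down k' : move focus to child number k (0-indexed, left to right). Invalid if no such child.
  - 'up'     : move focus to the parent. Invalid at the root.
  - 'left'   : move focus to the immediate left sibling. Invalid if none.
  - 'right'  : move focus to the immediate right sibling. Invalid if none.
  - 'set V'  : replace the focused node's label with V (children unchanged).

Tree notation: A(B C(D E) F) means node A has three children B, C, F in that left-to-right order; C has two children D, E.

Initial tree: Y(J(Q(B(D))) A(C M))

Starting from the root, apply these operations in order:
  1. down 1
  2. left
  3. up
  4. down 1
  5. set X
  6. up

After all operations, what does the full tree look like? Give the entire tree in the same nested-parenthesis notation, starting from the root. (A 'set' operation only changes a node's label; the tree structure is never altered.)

Step 1 (down 1): focus=A path=1 depth=1 children=['C', 'M'] left=['J'] right=[] parent=Y
Step 2 (left): focus=J path=0 depth=1 children=['Q'] left=[] right=['A'] parent=Y
Step 3 (up): focus=Y path=root depth=0 children=['J', 'A'] (at root)
Step 4 (down 1): focus=A path=1 depth=1 children=['C', 'M'] left=['J'] right=[] parent=Y
Step 5 (set X): focus=X path=1 depth=1 children=['C', 'M'] left=['J'] right=[] parent=Y
Step 6 (up): focus=Y path=root depth=0 children=['J', 'X'] (at root)

Answer: Y(J(Q(B(D))) X(C M))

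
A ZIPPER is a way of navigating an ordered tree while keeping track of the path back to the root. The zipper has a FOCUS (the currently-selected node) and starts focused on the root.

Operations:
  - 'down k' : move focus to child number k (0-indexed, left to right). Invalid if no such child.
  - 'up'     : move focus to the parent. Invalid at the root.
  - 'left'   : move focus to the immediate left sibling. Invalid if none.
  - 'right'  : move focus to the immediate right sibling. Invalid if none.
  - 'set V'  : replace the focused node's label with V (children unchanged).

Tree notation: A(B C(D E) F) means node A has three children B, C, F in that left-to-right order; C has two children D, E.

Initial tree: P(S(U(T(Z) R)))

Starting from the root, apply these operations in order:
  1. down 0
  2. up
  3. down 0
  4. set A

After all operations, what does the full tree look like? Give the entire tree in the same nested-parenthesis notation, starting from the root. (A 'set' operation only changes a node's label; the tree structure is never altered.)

Step 1 (down 0): focus=S path=0 depth=1 children=['U'] left=[] right=[] parent=P
Step 2 (up): focus=P path=root depth=0 children=['S'] (at root)
Step 3 (down 0): focus=S path=0 depth=1 children=['U'] left=[] right=[] parent=P
Step 4 (set A): focus=A path=0 depth=1 children=['U'] left=[] right=[] parent=P

Answer: P(A(U(T(Z) R)))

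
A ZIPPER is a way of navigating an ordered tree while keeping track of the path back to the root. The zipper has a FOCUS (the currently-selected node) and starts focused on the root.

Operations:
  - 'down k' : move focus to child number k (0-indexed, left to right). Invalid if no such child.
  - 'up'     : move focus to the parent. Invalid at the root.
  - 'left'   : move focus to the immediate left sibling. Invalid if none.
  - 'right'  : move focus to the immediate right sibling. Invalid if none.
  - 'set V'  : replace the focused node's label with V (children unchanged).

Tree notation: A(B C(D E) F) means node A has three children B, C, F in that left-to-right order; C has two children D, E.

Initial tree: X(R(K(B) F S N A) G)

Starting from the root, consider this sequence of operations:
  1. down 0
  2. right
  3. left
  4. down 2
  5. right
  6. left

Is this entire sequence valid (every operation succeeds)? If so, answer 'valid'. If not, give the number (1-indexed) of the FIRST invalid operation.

Answer: valid

Derivation:
Step 1 (down 0): focus=R path=0 depth=1 children=['K', 'F', 'S', 'N', 'A'] left=[] right=['G'] parent=X
Step 2 (right): focus=G path=1 depth=1 children=[] left=['R'] right=[] parent=X
Step 3 (left): focus=R path=0 depth=1 children=['K', 'F', 'S', 'N', 'A'] left=[] right=['G'] parent=X
Step 4 (down 2): focus=S path=0/2 depth=2 children=[] left=['K', 'F'] right=['N', 'A'] parent=R
Step 5 (right): focus=N path=0/3 depth=2 children=[] left=['K', 'F', 'S'] right=['A'] parent=R
Step 6 (left): focus=S path=0/2 depth=2 children=[] left=['K', 'F'] right=['N', 'A'] parent=R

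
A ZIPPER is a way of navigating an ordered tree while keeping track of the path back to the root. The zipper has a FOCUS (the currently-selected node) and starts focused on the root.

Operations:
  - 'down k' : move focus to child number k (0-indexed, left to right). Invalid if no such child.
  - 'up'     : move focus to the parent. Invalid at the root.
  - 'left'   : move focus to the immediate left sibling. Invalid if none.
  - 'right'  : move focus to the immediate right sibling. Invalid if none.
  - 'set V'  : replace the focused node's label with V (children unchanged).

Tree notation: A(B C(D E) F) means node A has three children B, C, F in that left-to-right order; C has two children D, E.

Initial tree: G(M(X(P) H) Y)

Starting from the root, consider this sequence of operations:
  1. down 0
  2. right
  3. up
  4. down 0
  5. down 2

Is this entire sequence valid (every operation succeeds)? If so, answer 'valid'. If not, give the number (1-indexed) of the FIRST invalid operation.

Answer: 5

Derivation:
Step 1 (down 0): focus=M path=0 depth=1 children=['X', 'H'] left=[] right=['Y'] parent=G
Step 2 (right): focus=Y path=1 depth=1 children=[] left=['M'] right=[] parent=G
Step 3 (up): focus=G path=root depth=0 children=['M', 'Y'] (at root)
Step 4 (down 0): focus=M path=0 depth=1 children=['X', 'H'] left=[] right=['Y'] parent=G
Step 5 (down 2): INVALID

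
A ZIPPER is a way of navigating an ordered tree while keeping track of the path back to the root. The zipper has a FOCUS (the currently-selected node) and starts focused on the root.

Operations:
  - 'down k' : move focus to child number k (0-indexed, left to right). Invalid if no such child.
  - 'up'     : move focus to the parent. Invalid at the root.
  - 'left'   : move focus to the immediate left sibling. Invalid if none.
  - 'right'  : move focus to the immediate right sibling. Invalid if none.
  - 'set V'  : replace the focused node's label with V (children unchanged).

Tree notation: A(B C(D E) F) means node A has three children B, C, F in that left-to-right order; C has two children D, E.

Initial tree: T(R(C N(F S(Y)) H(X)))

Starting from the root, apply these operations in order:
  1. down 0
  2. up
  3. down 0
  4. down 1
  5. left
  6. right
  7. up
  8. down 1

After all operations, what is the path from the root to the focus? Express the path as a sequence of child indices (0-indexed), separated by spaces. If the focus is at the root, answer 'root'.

Answer: 0 1

Derivation:
Step 1 (down 0): focus=R path=0 depth=1 children=['C', 'N', 'H'] left=[] right=[] parent=T
Step 2 (up): focus=T path=root depth=0 children=['R'] (at root)
Step 3 (down 0): focus=R path=0 depth=1 children=['C', 'N', 'H'] left=[] right=[] parent=T
Step 4 (down 1): focus=N path=0/1 depth=2 children=['F', 'S'] left=['C'] right=['H'] parent=R
Step 5 (left): focus=C path=0/0 depth=2 children=[] left=[] right=['N', 'H'] parent=R
Step 6 (right): focus=N path=0/1 depth=2 children=['F', 'S'] left=['C'] right=['H'] parent=R
Step 7 (up): focus=R path=0 depth=1 children=['C', 'N', 'H'] left=[] right=[] parent=T
Step 8 (down 1): focus=N path=0/1 depth=2 children=['F', 'S'] left=['C'] right=['H'] parent=R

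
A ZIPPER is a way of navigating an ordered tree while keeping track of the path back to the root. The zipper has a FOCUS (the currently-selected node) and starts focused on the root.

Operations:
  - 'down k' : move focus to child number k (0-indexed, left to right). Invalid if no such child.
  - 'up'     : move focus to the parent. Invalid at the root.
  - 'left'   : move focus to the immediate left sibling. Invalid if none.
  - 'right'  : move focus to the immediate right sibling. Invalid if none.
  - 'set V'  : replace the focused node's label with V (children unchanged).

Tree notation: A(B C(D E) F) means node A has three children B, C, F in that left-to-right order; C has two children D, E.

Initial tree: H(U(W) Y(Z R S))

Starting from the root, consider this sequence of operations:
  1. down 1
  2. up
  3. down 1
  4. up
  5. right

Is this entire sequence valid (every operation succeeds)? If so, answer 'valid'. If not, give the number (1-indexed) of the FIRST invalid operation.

Answer: 5

Derivation:
Step 1 (down 1): focus=Y path=1 depth=1 children=['Z', 'R', 'S'] left=['U'] right=[] parent=H
Step 2 (up): focus=H path=root depth=0 children=['U', 'Y'] (at root)
Step 3 (down 1): focus=Y path=1 depth=1 children=['Z', 'R', 'S'] left=['U'] right=[] parent=H
Step 4 (up): focus=H path=root depth=0 children=['U', 'Y'] (at root)
Step 5 (right): INVALID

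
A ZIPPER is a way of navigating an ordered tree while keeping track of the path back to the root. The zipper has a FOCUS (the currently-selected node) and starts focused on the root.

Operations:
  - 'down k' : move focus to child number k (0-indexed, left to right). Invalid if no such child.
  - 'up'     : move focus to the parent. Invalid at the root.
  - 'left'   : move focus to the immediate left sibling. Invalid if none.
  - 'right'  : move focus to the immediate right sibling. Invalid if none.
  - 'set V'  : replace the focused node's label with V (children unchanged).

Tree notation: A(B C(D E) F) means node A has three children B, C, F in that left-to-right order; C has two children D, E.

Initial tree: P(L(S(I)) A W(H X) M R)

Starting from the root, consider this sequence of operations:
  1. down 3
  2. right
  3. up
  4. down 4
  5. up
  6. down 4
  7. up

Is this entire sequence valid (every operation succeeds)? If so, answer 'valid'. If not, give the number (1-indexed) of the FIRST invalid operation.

Answer: valid

Derivation:
Step 1 (down 3): focus=M path=3 depth=1 children=[] left=['L', 'A', 'W'] right=['R'] parent=P
Step 2 (right): focus=R path=4 depth=1 children=[] left=['L', 'A', 'W', 'M'] right=[] parent=P
Step 3 (up): focus=P path=root depth=0 children=['L', 'A', 'W', 'M', 'R'] (at root)
Step 4 (down 4): focus=R path=4 depth=1 children=[] left=['L', 'A', 'W', 'M'] right=[] parent=P
Step 5 (up): focus=P path=root depth=0 children=['L', 'A', 'W', 'M', 'R'] (at root)
Step 6 (down 4): focus=R path=4 depth=1 children=[] left=['L', 'A', 'W', 'M'] right=[] parent=P
Step 7 (up): focus=P path=root depth=0 children=['L', 'A', 'W', 'M', 'R'] (at root)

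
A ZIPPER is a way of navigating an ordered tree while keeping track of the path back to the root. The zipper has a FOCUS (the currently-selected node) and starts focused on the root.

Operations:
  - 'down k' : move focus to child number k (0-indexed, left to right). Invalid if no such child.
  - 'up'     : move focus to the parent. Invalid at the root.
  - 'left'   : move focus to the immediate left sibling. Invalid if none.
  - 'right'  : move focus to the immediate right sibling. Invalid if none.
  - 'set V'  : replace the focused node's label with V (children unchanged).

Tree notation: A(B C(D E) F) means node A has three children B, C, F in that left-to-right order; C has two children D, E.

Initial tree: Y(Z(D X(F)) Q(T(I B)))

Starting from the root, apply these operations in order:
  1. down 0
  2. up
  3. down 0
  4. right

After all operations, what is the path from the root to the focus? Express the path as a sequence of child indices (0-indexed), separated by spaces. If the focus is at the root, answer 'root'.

Answer: 1

Derivation:
Step 1 (down 0): focus=Z path=0 depth=1 children=['D', 'X'] left=[] right=['Q'] parent=Y
Step 2 (up): focus=Y path=root depth=0 children=['Z', 'Q'] (at root)
Step 3 (down 0): focus=Z path=0 depth=1 children=['D', 'X'] left=[] right=['Q'] parent=Y
Step 4 (right): focus=Q path=1 depth=1 children=['T'] left=['Z'] right=[] parent=Y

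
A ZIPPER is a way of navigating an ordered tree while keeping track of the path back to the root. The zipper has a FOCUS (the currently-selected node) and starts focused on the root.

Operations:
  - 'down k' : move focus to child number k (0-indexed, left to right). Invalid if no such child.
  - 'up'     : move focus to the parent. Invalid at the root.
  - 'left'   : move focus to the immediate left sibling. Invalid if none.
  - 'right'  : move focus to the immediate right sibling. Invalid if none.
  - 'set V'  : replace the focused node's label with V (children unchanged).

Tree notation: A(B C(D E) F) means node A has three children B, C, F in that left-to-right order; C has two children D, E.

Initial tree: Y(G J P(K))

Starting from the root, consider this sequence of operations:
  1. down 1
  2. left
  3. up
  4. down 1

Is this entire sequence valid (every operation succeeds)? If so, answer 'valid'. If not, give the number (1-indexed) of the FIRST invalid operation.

Answer: valid

Derivation:
Step 1 (down 1): focus=J path=1 depth=1 children=[] left=['G'] right=['P'] parent=Y
Step 2 (left): focus=G path=0 depth=1 children=[] left=[] right=['J', 'P'] parent=Y
Step 3 (up): focus=Y path=root depth=0 children=['G', 'J', 'P'] (at root)
Step 4 (down 1): focus=J path=1 depth=1 children=[] left=['G'] right=['P'] parent=Y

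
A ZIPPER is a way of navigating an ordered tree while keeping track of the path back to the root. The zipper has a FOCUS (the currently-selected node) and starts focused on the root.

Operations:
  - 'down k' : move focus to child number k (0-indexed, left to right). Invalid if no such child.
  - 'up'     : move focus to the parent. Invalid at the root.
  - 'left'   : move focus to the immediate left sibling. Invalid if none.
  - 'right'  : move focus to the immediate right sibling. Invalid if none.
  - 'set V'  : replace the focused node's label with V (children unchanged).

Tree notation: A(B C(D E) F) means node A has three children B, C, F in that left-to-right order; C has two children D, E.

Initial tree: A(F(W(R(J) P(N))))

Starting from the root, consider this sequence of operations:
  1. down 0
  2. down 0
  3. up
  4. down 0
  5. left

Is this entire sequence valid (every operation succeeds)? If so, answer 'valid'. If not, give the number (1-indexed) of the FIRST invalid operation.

Step 1 (down 0): focus=F path=0 depth=1 children=['W'] left=[] right=[] parent=A
Step 2 (down 0): focus=W path=0/0 depth=2 children=['R', 'P'] left=[] right=[] parent=F
Step 3 (up): focus=F path=0 depth=1 children=['W'] left=[] right=[] parent=A
Step 4 (down 0): focus=W path=0/0 depth=2 children=['R', 'P'] left=[] right=[] parent=F
Step 5 (left): INVALID

Answer: 5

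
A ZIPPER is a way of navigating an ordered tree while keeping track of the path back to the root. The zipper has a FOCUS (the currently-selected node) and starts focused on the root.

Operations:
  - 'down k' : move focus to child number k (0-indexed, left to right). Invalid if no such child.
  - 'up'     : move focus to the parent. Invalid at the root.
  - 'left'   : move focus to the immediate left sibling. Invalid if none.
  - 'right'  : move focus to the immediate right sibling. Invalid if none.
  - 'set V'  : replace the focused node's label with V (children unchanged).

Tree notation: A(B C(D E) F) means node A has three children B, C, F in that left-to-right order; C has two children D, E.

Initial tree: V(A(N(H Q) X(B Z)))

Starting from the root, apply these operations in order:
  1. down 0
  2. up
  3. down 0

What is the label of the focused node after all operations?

Answer: A

Derivation:
Step 1 (down 0): focus=A path=0 depth=1 children=['N', 'X'] left=[] right=[] parent=V
Step 2 (up): focus=V path=root depth=0 children=['A'] (at root)
Step 3 (down 0): focus=A path=0 depth=1 children=['N', 'X'] left=[] right=[] parent=V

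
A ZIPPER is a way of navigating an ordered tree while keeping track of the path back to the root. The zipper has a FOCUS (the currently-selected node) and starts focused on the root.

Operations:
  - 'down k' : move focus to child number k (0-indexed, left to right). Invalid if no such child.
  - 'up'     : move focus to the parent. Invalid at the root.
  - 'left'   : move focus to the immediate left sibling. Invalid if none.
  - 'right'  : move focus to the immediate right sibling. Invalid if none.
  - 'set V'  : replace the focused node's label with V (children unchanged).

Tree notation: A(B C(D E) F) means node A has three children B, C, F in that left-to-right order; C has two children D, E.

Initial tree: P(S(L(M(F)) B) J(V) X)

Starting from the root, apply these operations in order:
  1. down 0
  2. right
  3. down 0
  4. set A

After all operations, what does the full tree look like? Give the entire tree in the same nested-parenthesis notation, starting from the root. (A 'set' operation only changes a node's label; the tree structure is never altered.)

Answer: P(S(L(M(F)) B) J(A) X)

Derivation:
Step 1 (down 0): focus=S path=0 depth=1 children=['L', 'B'] left=[] right=['J', 'X'] parent=P
Step 2 (right): focus=J path=1 depth=1 children=['V'] left=['S'] right=['X'] parent=P
Step 3 (down 0): focus=V path=1/0 depth=2 children=[] left=[] right=[] parent=J
Step 4 (set A): focus=A path=1/0 depth=2 children=[] left=[] right=[] parent=J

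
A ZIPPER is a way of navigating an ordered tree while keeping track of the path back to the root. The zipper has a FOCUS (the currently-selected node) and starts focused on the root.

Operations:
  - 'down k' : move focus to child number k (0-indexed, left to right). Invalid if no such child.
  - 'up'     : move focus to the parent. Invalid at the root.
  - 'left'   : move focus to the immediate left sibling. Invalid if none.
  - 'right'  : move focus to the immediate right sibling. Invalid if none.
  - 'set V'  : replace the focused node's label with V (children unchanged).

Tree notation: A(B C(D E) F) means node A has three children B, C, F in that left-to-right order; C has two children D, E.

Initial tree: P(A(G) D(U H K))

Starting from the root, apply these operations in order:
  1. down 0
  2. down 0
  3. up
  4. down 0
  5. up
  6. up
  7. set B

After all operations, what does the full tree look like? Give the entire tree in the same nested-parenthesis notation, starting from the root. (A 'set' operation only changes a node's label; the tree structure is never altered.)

Step 1 (down 0): focus=A path=0 depth=1 children=['G'] left=[] right=['D'] parent=P
Step 2 (down 0): focus=G path=0/0 depth=2 children=[] left=[] right=[] parent=A
Step 3 (up): focus=A path=0 depth=1 children=['G'] left=[] right=['D'] parent=P
Step 4 (down 0): focus=G path=0/0 depth=2 children=[] left=[] right=[] parent=A
Step 5 (up): focus=A path=0 depth=1 children=['G'] left=[] right=['D'] parent=P
Step 6 (up): focus=P path=root depth=0 children=['A', 'D'] (at root)
Step 7 (set B): focus=B path=root depth=0 children=['A', 'D'] (at root)

Answer: B(A(G) D(U H K))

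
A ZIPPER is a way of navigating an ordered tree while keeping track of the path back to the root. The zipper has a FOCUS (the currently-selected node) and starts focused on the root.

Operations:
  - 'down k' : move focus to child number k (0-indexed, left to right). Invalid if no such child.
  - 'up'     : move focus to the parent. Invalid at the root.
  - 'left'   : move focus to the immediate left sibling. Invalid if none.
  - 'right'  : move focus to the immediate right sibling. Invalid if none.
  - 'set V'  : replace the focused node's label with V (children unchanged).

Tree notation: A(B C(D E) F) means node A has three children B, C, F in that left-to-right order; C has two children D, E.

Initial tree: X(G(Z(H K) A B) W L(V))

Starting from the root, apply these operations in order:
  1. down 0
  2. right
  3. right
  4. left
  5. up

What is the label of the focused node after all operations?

Answer: X

Derivation:
Step 1 (down 0): focus=G path=0 depth=1 children=['Z', 'A', 'B'] left=[] right=['W', 'L'] parent=X
Step 2 (right): focus=W path=1 depth=1 children=[] left=['G'] right=['L'] parent=X
Step 3 (right): focus=L path=2 depth=1 children=['V'] left=['G', 'W'] right=[] parent=X
Step 4 (left): focus=W path=1 depth=1 children=[] left=['G'] right=['L'] parent=X
Step 5 (up): focus=X path=root depth=0 children=['G', 'W', 'L'] (at root)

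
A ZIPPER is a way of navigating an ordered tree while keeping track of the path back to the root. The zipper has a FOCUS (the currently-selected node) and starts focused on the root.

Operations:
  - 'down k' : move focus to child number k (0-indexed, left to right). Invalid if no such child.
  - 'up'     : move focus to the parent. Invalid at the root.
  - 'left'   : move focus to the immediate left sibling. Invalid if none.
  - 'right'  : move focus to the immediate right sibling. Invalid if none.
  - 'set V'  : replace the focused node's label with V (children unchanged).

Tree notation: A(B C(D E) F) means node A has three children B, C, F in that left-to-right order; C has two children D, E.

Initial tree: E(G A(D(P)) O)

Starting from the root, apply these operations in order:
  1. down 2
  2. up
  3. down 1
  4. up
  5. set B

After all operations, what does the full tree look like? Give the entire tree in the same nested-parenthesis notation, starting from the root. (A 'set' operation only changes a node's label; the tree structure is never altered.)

Step 1 (down 2): focus=O path=2 depth=1 children=[] left=['G', 'A'] right=[] parent=E
Step 2 (up): focus=E path=root depth=0 children=['G', 'A', 'O'] (at root)
Step 3 (down 1): focus=A path=1 depth=1 children=['D'] left=['G'] right=['O'] parent=E
Step 4 (up): focus=E path=root depth=0 children=['G', 'A', 'O'] (at root)
Step 5 (set B): focus=B path=root depth=0 children=['G', 'A', 'O'] (at root)

Answer: B(G A(D(P)) O)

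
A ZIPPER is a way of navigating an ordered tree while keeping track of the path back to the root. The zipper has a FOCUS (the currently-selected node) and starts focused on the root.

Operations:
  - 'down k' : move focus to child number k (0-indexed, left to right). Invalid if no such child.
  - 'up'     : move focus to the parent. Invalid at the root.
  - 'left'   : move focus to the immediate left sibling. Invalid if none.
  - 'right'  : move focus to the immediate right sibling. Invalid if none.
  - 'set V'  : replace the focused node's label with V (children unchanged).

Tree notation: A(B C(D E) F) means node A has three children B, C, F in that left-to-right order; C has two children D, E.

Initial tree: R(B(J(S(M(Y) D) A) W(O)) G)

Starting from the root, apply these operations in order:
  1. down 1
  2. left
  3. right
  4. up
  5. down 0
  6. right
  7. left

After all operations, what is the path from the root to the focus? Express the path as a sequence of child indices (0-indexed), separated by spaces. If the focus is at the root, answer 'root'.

Answer: 0

Derivation:
Step 1 (down 1): focus=G path=1 depth=1 children=[] left=['B'] right=[] parent=R
Step 2 (left): focus=B path=0 depth=1 children=['J', 'W'] left=[] right=['G'] parent=R
Step 3 (right): focus=G path=1 depth=1 children=[] left=['B'] right=[] parent=R
Step 4 (up): focus=R path=root depth=0 children=['B', 'G'] (at root)
Step 5 (down 0): focus=B path=0 depth=1 children=['J', 'W'] left=[] right=['G'] parent=R
Step 6 (right): focus=G path=1 depth=1 children=[] left=['B'] right=[] parent=R
Step 7 (left): focus=B path=0 depth=1 children=['J', 'W'] left=[] right=['G'] parent=R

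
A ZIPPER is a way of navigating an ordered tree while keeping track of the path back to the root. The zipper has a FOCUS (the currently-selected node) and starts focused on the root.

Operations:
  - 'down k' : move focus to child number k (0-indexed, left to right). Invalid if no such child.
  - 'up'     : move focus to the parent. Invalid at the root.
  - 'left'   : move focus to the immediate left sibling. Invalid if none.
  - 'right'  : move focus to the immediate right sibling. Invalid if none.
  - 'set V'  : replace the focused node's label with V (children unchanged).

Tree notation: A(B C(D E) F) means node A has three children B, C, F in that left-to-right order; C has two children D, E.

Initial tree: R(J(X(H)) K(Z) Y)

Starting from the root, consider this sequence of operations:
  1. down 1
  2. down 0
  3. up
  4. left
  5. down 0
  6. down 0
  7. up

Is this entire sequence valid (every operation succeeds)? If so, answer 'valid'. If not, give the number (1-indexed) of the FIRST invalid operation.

Step 1 (down 1): focus=K path=1 depth=1 children=['Z'] left=['J'] right=['Y'] parent=R
Step 2 (down 0): focus=Z path=1/0 depth=2 children=[] left=[] right=[] parent=K
Step 3 (up): focus=K path=1 depth=1 children=['Z'] left=['J'] right=['Y'] parent=R
Step 4 (left): focus=J path=0 depth=1 children=['X'] left=[] right=['K', 'Y'] parent=R
Step 5 (down 0): focus=X path=0/0 depth=2 children=['H'] left=[] right=[] parent=J
Step 6 (down 0): focus=H path=0/0/0 depth=3 children=[] left=[] right=[] parent=X
Step 7 (up): focus=X path=0/0 depth=2 children=['H'] left=[] right=[] parent=J

Answer: valid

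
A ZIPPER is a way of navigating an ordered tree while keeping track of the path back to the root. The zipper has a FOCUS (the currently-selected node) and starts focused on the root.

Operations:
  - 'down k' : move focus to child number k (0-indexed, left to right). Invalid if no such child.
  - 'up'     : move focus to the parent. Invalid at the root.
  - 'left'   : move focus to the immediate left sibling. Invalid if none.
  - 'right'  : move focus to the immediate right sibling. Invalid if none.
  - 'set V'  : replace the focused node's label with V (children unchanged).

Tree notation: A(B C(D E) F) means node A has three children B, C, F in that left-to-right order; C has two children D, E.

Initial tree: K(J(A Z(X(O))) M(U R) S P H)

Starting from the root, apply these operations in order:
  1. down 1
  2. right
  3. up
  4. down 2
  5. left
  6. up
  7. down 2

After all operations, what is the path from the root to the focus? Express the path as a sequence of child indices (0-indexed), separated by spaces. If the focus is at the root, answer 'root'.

Answer: 2

Derivation:
Step 1 (down 1): focus=M path=1 depth=1 children=['U', 'R'] left=['J'] right=['S', 'P', 'H'] parent=K
Step 2 (right): focus=S path=2 depth=1 children=[] left=['J', 'M'] right=['P', 'H'] parent=K
Step 3 (up): focus=K path=root depth=0 children=['J', 'M', 'S', 'P', 'H'] (at root)
Step 4 (down 2): focus=S path=2 depth=1 children=[] left=['J', 'M'] right=['P', 'H'] parent=K
Step 5 (left): focus=M path=1 depth=1 children=['U', 'R'] left=['J'] right=['S', 'P', 'H'] parent=K
Step 6 (up): focus=K path=root depth=0 children=['J', 'M', 'S', 'P', 'H'] (at root)
Step 7 (down 2): focus=S path=2 depth=1 children=[] left=['J', 'M'] right=['P', 'H'] parent=K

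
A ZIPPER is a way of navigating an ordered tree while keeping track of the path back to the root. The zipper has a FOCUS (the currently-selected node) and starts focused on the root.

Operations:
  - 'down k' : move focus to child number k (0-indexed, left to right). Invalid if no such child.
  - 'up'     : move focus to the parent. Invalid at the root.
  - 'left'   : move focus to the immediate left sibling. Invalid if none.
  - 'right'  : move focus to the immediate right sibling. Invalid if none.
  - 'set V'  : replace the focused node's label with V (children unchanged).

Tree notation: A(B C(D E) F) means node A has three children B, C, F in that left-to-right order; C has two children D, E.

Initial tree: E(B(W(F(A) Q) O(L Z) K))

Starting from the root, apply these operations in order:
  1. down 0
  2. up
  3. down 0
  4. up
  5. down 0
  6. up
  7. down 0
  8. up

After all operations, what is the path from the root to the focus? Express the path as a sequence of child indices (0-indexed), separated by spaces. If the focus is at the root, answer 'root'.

Step 1 (down 0): focus=B path=0 depth=1 children=['W', 'O', 'K'] left=[] right=[] parent=E
Step 2 (up): focus=E path=root depth=0 children=['B'] (at root)
Step 3 (down 0): focus=B path=0 depth=1 children=['W', 'O', 'K'] left=[] right=[] parent=E
Step 4 (up): focus=E path=root depth=0 children=['B'] (at root)
Step 5 (down 0): focus=B path=0 depth=1 children=['W', 'O', 'K'] left=[] right=[] parent=E
Step 6 (up): focus=E path=root depth=0 children=['B'] (at root)
Step 7 (down 0): focus=B path=0 depth=1 children=['W', 'O', 'K'] left=[] right=[] parent=E
Step 8 (up): focus=E path=root depth=0 children=['B'] (at root)

Answer: root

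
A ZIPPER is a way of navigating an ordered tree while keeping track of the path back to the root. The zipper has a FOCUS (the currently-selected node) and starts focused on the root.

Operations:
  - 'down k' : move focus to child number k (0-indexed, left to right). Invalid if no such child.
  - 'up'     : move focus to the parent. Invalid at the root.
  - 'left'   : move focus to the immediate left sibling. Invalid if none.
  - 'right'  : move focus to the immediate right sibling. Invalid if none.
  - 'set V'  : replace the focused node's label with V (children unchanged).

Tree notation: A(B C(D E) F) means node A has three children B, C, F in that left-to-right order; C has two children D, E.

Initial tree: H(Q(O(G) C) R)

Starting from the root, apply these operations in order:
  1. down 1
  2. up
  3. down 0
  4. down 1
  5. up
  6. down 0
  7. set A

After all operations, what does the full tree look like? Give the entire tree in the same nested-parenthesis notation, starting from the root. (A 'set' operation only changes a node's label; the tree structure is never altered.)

Answer: H(Q(A(G) C) R)

Derivation:
Step 1 (down 1): focus=R path=1 depth=1 children=[] left=['Q'] right=[] parent=H
Step 2 (up): focus=H path=root depth=0 children=['Q', 'R'] (at root)
Step 3 (down 0): focus=Q path=0 depth=1 children=['O', 'C'] left=[] right=['R'] parent=H
Step 4 (down 1): focus=C path=0/1 depth=2 children=[] left=['O'] right=[] parent=Q
Step 5 (up): focus=Q path=0 depth=1 children=['O', 'C'] left=[] right=['R'] parent=H
Step 6 (down 0): focus=O path=0/0 depth=2 children=['G'] left=[] right=['C'] parent=Q
Step 7 (set A): focus=A path=0/0 depth=2 children=['G'] left=[] right=['C'] parent=Q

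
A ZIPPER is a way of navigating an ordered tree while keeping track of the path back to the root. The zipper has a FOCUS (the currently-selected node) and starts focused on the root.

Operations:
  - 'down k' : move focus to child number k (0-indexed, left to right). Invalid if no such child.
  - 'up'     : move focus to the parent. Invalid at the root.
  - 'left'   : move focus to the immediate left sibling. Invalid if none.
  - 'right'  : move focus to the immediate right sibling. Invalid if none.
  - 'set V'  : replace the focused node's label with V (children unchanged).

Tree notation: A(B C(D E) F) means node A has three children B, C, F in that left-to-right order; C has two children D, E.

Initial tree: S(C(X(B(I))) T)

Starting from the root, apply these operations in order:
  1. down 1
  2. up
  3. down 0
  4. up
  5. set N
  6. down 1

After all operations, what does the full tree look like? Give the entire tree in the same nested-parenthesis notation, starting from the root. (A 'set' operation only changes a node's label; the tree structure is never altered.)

Answer: N(C(X(B(I))) T)

Derivation:
Step 1 (down 1): focus=T path=1 depth=1 children=[] left=['C'] right=[] parent=S
Step 2 (up): focus=S path=root depth=0 children=['C', 'T'] (at root)
Step 3 (down 0): focus=C path=0 depth=1 children=['X'] left=[] right=['T'] parent=S
Step 4 (up): focus=S path=root depth=0 children=['C', 'T'] (at root)
Step 5 (set N): focus=N path=root depth=0 children=['C', 'T'] (at root)
Step 6 (down 1): focus=T path=1 depth=1 children=[] left=['C'] right=[] parent=N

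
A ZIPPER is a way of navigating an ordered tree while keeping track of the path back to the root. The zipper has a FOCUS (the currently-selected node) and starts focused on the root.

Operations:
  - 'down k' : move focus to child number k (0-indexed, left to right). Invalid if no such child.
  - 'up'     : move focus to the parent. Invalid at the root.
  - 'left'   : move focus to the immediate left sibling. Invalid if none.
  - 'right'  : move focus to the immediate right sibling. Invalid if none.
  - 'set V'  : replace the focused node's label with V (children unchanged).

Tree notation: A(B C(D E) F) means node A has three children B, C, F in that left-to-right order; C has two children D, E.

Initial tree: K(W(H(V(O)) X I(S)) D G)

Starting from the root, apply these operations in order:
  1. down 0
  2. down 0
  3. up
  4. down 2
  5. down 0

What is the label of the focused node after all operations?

Step 1 (down 0): focus=W path=0 depth=1 children=['H', 'X', 'I'] left=[] right=['D', 'G'] parent=K
Step 2 (down 0): focus=H path=0/0 depth=2 children=['V'] left=[] right=['X', 'I'] parent=W
Step 3 (up): focus=W path=0 depth=1 children=['H', 'X', 'I'] left=[] right=['D', 'G'] parent=K
Step 4 (down 2): focus=I path=0/2 depth=2 children=['S'] left=['H', 'X'] right=[] parent=W
Step 5 (down 0): focus=S path=0/2/0 depth=3 children=[] left=[] right=[] parent=I

Answer: S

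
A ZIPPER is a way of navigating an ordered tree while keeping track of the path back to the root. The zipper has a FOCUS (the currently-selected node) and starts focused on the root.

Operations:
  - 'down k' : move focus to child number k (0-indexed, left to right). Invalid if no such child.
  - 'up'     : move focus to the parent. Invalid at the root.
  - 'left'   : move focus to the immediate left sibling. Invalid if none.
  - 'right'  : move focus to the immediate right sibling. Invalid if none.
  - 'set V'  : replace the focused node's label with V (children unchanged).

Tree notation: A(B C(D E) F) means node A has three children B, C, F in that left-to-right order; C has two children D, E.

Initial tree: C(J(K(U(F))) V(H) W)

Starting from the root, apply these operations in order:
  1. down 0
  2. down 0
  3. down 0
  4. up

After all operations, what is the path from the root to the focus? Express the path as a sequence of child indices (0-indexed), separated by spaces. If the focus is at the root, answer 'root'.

Step 1 (down 0): focus=J path=0 depth=1 children=['K'] left=[] right=['V', 'W'] parent=C
Step 2 (down 0): focus=K path=0/0 depth=2 children=['U'] left=[] right=[] parent=J
Step 3 (down 0): focus=U path=0/0/0 depth=3 children=['F'] left=[] right=[] parent=K
Step 4 (up): focus=K path=0/0 depth=2 children=['U'] left=[] right=[] parent=J

Answer: 0 0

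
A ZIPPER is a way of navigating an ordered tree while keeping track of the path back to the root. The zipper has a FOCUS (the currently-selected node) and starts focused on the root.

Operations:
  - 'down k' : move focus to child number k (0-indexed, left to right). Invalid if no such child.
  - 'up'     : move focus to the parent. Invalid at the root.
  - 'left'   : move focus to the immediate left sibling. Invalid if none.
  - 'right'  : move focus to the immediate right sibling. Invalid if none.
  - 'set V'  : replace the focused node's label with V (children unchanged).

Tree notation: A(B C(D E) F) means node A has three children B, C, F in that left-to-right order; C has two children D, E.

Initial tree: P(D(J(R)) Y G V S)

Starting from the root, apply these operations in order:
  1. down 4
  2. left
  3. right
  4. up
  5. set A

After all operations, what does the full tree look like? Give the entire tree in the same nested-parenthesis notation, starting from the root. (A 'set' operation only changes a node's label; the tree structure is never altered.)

Answer: A(D(J(R)) Y G V S)

Derivation:
Step 1 (down 4): focus=S path=4 depth=1 children=[] left=['D', 'Y', 'G', 'V'] right=[] parent=P
Step 2 (left): focus=V path=3 depth=1 children=[] left=['D', 'Y', 'G'] right=['S'] parent=P
Step 3 (right): focus=S path=4 depth=1 children=[] left=['D', 'Y', 'G', 'V'] right=[] parent=P
Step 4 (up): focus=P path=root depth=0 children=['D', 'Y', 'G', 'V', 'S'] (at root)
Step 5 (set A): focus=A path=root depth=0 children=['D', 'Y', 'G', 'V', 'S'] (at root)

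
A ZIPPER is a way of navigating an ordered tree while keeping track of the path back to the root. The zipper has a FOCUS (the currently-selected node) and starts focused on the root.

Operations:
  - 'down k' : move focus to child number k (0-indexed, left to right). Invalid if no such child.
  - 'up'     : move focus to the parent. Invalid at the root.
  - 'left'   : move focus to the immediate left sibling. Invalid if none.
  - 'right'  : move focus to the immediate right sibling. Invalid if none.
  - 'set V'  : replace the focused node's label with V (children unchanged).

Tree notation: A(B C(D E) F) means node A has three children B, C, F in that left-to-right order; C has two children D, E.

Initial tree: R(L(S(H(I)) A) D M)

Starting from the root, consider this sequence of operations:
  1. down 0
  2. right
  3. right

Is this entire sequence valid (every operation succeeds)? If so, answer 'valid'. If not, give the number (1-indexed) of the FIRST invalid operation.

Step 1 (down 0): focus=L path=0 depth=1 children=['S', 'A'] left=[] right=['D', 'M'] parent=R
Step 2 (right): focus=D path=1 depth=1 children=[] left=['L'] right=['M'] parent=R
Step 3 (right): focus=M path=2 depth=1 children=[] left=['L', 'D'] right=[] parent=R

Answer: valid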